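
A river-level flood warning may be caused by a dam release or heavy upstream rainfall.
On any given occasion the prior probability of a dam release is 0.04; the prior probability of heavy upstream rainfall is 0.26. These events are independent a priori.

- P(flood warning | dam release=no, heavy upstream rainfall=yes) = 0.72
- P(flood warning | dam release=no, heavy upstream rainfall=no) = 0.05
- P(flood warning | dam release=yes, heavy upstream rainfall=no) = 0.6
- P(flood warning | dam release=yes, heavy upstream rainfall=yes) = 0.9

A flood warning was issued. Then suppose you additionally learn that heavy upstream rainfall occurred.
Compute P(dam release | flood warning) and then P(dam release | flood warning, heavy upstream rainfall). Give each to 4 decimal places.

By total probability over the 4 (dam release, heavy upstream rainfall) configurations:
  P(flood warning) = 0.05×0.96×0.74 + 0.72×0.96×0.26 + 0.6×0.04×0.74 + 0.9×0.04×0.26
        = 0.035520 + 0.179712 + 0.017760 + 0.009360 = 0.242352
Configurations with dam release contribute 0.027120, so
  P(dam release | flood warning) = 0.027120 / 0.242352 ≈ 0.1119

Now also conditioning on heavy upstream rainfall=true:
P(flood warning | heavy upstream rainfall) = 0.72×0.96 + 0.9×0.04 = 0.691200 + 0.036000 = 0.727200
Restricting to configurations with dam release present: 0.9×0.04 = 0.036000.
So P(dam release | flood warning, heavy upstream rainfall) = 0.036000/0.727200 ≈ 0.0495.

P(dam release | flood warning) ≈ 0.1119; P(dam release | flood warning, heavy upstream rainfall) ≈ 0.0495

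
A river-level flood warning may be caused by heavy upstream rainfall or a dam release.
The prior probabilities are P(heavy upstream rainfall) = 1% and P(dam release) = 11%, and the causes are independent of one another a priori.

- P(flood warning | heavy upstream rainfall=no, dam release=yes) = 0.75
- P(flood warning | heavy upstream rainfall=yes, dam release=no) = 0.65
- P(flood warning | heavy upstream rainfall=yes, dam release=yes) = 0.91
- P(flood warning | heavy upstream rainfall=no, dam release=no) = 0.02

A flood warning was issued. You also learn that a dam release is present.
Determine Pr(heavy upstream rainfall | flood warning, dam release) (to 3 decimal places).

Weight on heavy upstream rainfall=true, given the evidence: 0.91×0.01 = 0.009100
Normalizer over all consistent configurations: 0.75×0.99 + 0.91×0.01 = 0.751600
P(heavy upstream rainfall | flood warning, dam release) = 0.009100/0.751600 ≈ 0.012

Pr(heavy upstream rainfall | flood warning, dam release) ≈ 0.012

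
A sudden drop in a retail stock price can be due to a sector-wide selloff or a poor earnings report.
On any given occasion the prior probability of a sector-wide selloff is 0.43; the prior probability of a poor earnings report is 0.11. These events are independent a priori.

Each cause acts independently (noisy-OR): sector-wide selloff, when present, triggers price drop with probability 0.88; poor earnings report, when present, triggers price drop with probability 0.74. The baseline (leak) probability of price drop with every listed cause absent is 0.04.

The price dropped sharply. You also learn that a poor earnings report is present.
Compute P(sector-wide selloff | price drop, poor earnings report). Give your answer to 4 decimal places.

Under noisy-OR, P(price drop | causes) = 1 − (1−0.04)·∏(1−qᵢ) over the active causes.
Enumerate both values of sector-wide selloff and weight by the priors:
  P(price drop | poor earnings report) = 0.7504·0.57 + 0.970048·0.43
        = 0.427728 + 0.417121 = 0.844849
The terms with sector-wide selloff present sum to 0.417121, so
  P(sector-wide selloff | price drop, poor earnings report) = 0.417121 / 0.844849 ≈ 0.4937

P(sector-wide selloff | price drop, poor earnings report) ≈ 0.4937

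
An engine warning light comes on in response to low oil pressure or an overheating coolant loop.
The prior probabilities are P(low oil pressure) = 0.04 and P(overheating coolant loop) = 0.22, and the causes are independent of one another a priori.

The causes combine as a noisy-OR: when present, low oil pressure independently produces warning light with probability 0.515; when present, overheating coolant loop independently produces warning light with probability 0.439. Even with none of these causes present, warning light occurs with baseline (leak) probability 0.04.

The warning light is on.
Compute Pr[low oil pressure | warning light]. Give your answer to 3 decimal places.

Under noisy-OR, P(warning light | causes) = 1 − (1−0.04)·∏(1−qᵢ) over the active causes.
Enumerate the 4 (low oil pressure, overheating coolant loop) configurations and weight by the priors:
  P(warning light) = 0.04*0.96*0.78 + 0.46144*0.96*0.22 + 0.5344*0.04*0.78 + 0.738798*0.04*0.22
        = 0.029952 + 0.097456 + 0.016673 + 0.006501 = 0.150582
The terms with low oil pressure present sum to 0.023174, so
  P(low oil pressure | warning light) = 0.023174 / 0.150582 ≈ 0.154

Pr[low oil pressure | warning light] ≈ 0.154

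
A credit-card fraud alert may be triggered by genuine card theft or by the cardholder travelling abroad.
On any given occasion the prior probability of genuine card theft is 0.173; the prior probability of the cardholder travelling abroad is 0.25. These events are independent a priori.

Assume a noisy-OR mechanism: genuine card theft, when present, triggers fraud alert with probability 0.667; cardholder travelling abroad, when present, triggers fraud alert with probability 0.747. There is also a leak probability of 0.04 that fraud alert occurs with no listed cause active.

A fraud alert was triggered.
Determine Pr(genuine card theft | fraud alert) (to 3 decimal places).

Under noisy-OR, P(fraud alert | causes) = 1 − (1−0.04)·∏(1−qᵢ) over the active causes.
P(fraud alert) = 0.04×0.827×0.75 + 0.75712×0.827×0.25 + 0.68032×0.173×0.75 + 0.919121×0.173×0.25 = 0.024810 + 0.156535 + 0.088272 + 0.039752 = 0.309369
The genuine card theft-present share is 0.088272 + 0.039752 = 0.128024.
P(genuine card theft | fraud alert) = 0.128024 / 0.309369 ≈ 0.414

Pr(genuine card theft | fraud alert) ≈ 0.414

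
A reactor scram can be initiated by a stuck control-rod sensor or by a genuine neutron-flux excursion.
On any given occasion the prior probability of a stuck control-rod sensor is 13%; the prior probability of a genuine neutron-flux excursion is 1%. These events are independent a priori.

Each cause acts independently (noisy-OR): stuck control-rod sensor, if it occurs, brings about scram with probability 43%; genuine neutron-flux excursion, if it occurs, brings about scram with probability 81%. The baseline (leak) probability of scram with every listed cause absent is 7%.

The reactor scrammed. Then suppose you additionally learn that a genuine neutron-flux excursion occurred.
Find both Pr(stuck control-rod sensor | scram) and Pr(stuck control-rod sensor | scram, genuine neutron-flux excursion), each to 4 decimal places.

Under noisy-OR, P(scram | causes) = 1 − (1−0.07)·∏(1−qᵢ) over the active causes.
P(scram) = 0.07*0.87*0.99 + 0.8233*0.87*0.01 + 0.4699*0.13*0.99 + 0.899281*0.13*0.01 = 0.060291 + 0.007163 + 0.060476 + 0.001169 = 0.129099
Restricting to configurations with stuck control-rod sensor present: 0.060476 + 0.001169 = 0.061645.
P(stuck control-rod sensor | scram) = 0.061645 / 0.129099 ≈ 0.4775

With the extra evidence:
Sum P(scram|·) weighted by the priors over both values of stuck control-rod sensor:
  P(scram | genuine neutron-flux excursion) = 0.8233·0.87 + 0.899281·0.13
        = 0.716271 + 0.116907 = 0.833178
The terms with stuck control-rod sensor present sum to 0.116907, so
  P(stuck control-rod sensor | scram, genuine neutron-flux excursion) = 0.116907 / 0.833178 ≈ 0.1403

Pr(stuck control-rod sensor | scram) ≈ 0.4775; Pr(stuck control-rod sensor | scram, genuine neutron-flux excursion) ≈ 0.1403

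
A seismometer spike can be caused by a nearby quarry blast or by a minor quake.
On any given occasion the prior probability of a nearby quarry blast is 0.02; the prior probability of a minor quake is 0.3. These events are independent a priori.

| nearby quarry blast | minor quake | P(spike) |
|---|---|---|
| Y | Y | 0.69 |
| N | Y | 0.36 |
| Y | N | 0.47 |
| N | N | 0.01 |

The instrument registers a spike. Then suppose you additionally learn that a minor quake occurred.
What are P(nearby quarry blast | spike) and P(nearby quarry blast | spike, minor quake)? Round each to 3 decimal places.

P(nearby quarry blast | spike) ≈ 0.087; P(nearby quarry blast | spike, minor quake) ≈ 0.038

Sum P(spike|·) weighted by the priors over the 4 (nearby quarry blast, minor quake) configurations:
  P(spike) = 0.01·0.98·0.7 + 0.36·0.98·0.3 + 0.47·0.02·0.7 + 0.69·0.02·0.3
        = 0.006860 + 0.105840 + 0.006580 + 0.004140 = 0.123420
The terms with nearby quarry blast present sum to 0.010720, so
  P(nearby quarry blast | spike) = 0.010720 / 0.123420 ≈ 0.087

Now condition on the additional information:
P(spike | minor quake) = 0.36*0.98 + 0.69*0.02 = 0.352800 + 0.013800 = 0.366600
Of this, 0.013800 comes from 0.69*0.02 (the nearby quarry blast=true cases).
P(nearby quarry blast | spike, minor quake) = 0.013800 / 0.366600 ≈ 0.038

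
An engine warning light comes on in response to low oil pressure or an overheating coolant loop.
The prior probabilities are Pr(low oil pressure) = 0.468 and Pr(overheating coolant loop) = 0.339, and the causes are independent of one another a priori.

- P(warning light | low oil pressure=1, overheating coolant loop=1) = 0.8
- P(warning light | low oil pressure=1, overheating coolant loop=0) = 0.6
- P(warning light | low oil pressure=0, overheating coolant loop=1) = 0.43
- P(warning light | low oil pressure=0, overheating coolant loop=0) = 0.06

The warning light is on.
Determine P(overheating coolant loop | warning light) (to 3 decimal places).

Sum P(warning light|·) weighted by the priors over the 4 (low oil pressure, overheating coolant loop) configurations:
  P(warning light) = 0.06*0.532*0.661 + 0.43*0.532*0.339 + 0.6*0.468*0.661 + 0.8*0.468*0.339
        = 0.021099 + 0.077550 + 0.185609 + 0.126922 = 0.411180
The terms with overheating coolant loop present sum to 0.204472, so
  P(overheating coolant loop | warning light) = 0.204472 / 0.411180 ≈ 0.497

P(overheating coolant loop | warning light) ≈ 0.497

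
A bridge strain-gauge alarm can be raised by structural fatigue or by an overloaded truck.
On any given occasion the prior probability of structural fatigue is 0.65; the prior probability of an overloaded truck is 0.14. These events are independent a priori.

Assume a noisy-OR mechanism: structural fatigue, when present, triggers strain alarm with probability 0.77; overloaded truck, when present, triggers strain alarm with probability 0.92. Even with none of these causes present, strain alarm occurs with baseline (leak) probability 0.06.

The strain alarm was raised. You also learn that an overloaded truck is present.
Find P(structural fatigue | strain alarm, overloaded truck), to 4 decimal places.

Under noisy-OR, P(strain alarm | causes) = 1 − (1−0.06)·∏(1−qᵢ) over the active causes.
P(strain alarm | overloaded truck) = 0.9248·0.35 + 0.982704·0.65 = 0.323680 + 0.638758 = 0.962438
Restricting to configurations with structural fatigue present: 0.982704·0.65 = 0.638758.
P(structural fatigue | strain alarm, overloaded truck) = 0.638758 / 0.962438 ≈ 0.6637

P(structural fatigue | strain alarm, overloaded truck) ≈ 0.6637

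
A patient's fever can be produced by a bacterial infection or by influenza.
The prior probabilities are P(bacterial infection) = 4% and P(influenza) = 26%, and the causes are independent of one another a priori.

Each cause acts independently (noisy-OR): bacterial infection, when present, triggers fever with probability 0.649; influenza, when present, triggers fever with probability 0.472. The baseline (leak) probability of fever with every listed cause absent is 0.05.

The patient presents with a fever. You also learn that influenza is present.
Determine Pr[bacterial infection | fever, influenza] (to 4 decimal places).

Pr[bacterial infection | fever, influenza] ≈ 0.0644

Under noisy-OR, P(fever | causes) = 1 − (1−0.05)·∏(1−qᵢ) over the active causes.
P(fever | influenza) = 0.4984×0.96 + 0.823938×0.04 = 0.478464 + 0.032958 = 0.511422
Restricting to configurations with bacterial infection present: 0.823938×0.04 = 0.032958.
Hence the posterior is 0.032958/0.511422 ≈ 0.0644.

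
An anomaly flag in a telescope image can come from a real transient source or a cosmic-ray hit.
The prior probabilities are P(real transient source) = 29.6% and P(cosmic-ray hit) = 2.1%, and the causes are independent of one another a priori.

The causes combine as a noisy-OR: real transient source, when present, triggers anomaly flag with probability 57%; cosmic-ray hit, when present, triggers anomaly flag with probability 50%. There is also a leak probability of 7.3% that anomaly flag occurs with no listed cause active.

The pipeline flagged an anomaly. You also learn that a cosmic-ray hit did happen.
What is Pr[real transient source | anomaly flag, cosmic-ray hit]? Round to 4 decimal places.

Pr[real transient source | anomaly flag, cosmic-ray hit] ≈ 0.3856

Under noisy-OR, P(anomaly flag | causes) = 1 − (1−0.073)·∏(1−qᵢ) over the active causes.
Sum P(anomaly flag|·) weighted by the priors over both values of real transient source:
  P(anomaly flag | cosmic-ray hit) = 0.5365*0.704 + 0.800695*0.296
        = 0.377696 + 0.237006 = 0.614702
The terms with real transient source present sum to 0.237006, so
  P(real transient source | anomaly flag, cosmic-ray hit) = 0.237006 / 0.614702 ≈ 0.3856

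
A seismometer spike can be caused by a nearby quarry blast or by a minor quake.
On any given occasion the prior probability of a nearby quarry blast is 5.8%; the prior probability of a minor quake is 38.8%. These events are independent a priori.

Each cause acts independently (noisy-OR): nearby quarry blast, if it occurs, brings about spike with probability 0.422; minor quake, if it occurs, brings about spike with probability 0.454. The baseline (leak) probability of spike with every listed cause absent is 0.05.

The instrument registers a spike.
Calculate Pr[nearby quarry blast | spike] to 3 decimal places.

Pr[nearby quarry blast | spike] ≈ 0.134

Under noisy-OR, P(spike | causes) = 1 − (1−0.05)·∏(1−qᵢ) over the active causes.
Weight on nearby quarry blast=true, given the evidence: 0.016005 + 0.015757 = 0.031762
Normalizer over all consistent configurations: 0.05·0.942·0.612 + 0.4813·0.942·0.388 + 0.4509·0.058·0.612 + 0.700191·0.058·0.388 = 0.236500
Posterior = 0.031762 / 0.236500 ≈ 0.134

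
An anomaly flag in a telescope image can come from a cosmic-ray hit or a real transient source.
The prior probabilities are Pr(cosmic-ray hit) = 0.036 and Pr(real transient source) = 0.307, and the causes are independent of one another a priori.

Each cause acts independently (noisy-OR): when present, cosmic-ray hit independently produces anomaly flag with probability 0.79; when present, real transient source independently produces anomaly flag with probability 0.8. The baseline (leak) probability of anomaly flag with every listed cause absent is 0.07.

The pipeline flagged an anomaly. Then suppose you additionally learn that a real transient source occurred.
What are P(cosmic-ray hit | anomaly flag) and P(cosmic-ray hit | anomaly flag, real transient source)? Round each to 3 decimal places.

P(cosmic-ray hit | anomaly flag) ≈ 0.096; P(cosmic-ray hit | anomaly flag, real transient source) ≈ 0.042

Under noisy-OR, P(anomaly flag | causes) = 1 − (1−0.07)·∏(1−qᵢ) over the active causes.
Sum P(anomaly flag|·) weighted by the priors over the 4 (cosmic-ray hit, real transient source) configurations:
  P(anomaly flag) = 0.07×0.964×0.693 + 0.814×0.964×0.307 + 0.8047×0.036×0.693 + 0.96094×0.036×0.307
        = 0.046764 + 0.240902 + 0.020076 + 0.010620 = 0.318362
The terms with cosmic-ray hit present sum to 0.030696, so
  P(cosmic-ray hit | anomaly flag) = 0.030696 / 0.318362 ≈ 0.096

Now also conditioning on real transient source=true:
For the numerator, keep only cosmic-ray hit=true terms: 0.96094×0.036 = 0.034594
The normalizing constant is 0.814×0.964 + 0.96094×0.036 = 0.819290
P(cosmic-ray hit | anomaly flag, real transient source) = 0.034594/0.819290 ≈ 0.042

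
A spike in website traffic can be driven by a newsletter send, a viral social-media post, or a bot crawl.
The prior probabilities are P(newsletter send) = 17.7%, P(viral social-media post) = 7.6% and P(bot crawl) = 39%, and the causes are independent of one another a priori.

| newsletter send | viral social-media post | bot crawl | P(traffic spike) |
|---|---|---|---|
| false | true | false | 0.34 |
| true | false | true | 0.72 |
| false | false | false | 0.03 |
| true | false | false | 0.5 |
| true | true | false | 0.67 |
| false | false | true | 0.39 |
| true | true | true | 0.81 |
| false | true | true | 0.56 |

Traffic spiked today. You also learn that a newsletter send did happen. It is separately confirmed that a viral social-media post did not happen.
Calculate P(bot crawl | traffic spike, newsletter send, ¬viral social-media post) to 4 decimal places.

Numerator (weight on configurations with bot crawl): 0.72·0.39 = 0.280800
The normalizing constant is 0.5·0.61 + 0.72·0.39 = 0.585800
Posterior = 0.280800 / 0.585800 ≈ 0.4793

P(bot crawl | traffic spike, newsletter send, ¬viral social-media post) ≈ 0.4793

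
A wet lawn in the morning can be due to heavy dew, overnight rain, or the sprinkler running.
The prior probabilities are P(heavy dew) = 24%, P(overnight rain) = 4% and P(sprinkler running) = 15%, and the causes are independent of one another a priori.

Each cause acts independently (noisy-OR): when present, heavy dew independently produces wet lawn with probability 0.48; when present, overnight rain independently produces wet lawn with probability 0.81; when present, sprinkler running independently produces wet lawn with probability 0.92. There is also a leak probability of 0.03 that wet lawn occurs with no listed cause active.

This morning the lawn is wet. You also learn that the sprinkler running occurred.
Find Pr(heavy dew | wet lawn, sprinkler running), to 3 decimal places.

Under noisy-OR, P(wet lawn | causes) = 1 − (1−0.03)·∏(1−qᵢ) over the active causes.
By total probability over the 4 (heavy dew, overnight rain) configurations:
  P(wet lawn | sprinkler running) = 0.9224*0.76*0.96 + 0.985256*0.76*0.04 + 0.959648*0.24*0.96 + 0.992333*0.24*0.04
        = 0.672983 + 0.029952 + 0.221103 + 0.009526 = 0.933564
Keeping only the heavy dew-present terms gives 0.230629, so
  P(heavy dew | wet lawn, sprinkler running) = 0.230629 / 0.933564 ≈ 0.247

Pr(heavy dew | wet lawn, sprinkler running) ≈ 0.247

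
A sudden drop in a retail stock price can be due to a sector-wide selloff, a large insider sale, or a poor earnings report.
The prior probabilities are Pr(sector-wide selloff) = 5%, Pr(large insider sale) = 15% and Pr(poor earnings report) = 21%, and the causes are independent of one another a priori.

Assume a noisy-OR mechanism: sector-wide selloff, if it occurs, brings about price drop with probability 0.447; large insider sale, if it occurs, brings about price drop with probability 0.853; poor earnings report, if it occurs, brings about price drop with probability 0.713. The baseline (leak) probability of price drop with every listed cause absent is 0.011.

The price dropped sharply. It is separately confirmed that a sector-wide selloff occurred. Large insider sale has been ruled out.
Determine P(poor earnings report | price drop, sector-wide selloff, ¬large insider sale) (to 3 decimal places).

Under noisy-OR, P(price drop | causes) = 1 − (1−0.011)·∏(1−qᵢ) over the active causes.
P(price drop | sector-wide selloff, ¬large insider sale) = 0.453083·0.79 + 0.843035·0.21 = 0.357936 + 0.177037 = 0.534973
Restricting to configurations with poor earnings report present: 0.843035·0.21 = 0.177037.
So P(poor earnings report | price drop, sector-wide selloff, ¬large insider sale) = 0.177037/0.534973 ≈ 0.331.

P(poor earnings report | price drop, sector-wide selloff, ¬large insider sale) ≈ 0.331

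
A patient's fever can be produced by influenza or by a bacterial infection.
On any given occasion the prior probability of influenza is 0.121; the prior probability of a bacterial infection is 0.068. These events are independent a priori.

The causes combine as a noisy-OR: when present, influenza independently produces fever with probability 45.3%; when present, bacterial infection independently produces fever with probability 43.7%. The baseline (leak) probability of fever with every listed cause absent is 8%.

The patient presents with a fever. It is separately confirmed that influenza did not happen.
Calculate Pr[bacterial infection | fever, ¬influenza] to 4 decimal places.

Pr[bacterial infection | fever, ¬influenza] ≈ 0.3054

Under noisy-OR, P(fever | causes) = 1 − (1−0.08)·∏(1−qᵢ) over the active causes.
P(fever | ¬influenza) = 0.08*0.932 + 0.48204*0.068 = 0.074560 + 0.032779 = 0.107339
Of this, 0.032779 comes from 0.48204*0.068 (the bacterial infection=true cases).
Hence the posterior is 0.032779/0.107339 ≈ 0.3054.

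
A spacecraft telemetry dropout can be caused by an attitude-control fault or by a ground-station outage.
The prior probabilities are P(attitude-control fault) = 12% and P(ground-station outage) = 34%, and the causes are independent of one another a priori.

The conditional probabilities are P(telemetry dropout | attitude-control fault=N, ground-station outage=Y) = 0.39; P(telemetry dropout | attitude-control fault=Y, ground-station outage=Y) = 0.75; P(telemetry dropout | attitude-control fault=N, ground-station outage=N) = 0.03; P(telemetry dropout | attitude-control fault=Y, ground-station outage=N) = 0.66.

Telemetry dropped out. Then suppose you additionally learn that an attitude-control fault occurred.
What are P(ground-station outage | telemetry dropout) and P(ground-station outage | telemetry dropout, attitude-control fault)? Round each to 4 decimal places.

P(ground-station outage | telemetry dropout) ≈ 0.6788; P(ground-station outage | telemetry dropout, attitude-control fault) ≈ 0.3692

P(telemetry dropout) = 0.03×0.88×0.66 + 0.39×0.88×0.34 + 0.66×0.12×0.66 + 0.75×0.12×0.34 = 0.017424 + 0.116688 + 0.052272 + 0.030600 = 0.216984
Of this, 0.147288 comes from 0.116688 + 0.030600 (the ground-station outage=true cases).
P(ground-station outage | telemetry dropout) = 0.147288 / 0.216984 ≈ 0.6788

With the extra evidence:
Enumerate both values of ground-station outage and weight by the priors:
  P(telemetry dropout | attitude-control fault) = 0.66×0.66 + 0.75×0.34
        = 0.435600 + 0.255000 = 0.690600
Configurations with ground-station outage contribute 0.255000, so
  P(ground-station outage | telemetry dropout, attitude-control fault) = 0.255000 / 0.690600 ≈ 0.3692
— attitude-control fault explains away the evidence for ground-station outage.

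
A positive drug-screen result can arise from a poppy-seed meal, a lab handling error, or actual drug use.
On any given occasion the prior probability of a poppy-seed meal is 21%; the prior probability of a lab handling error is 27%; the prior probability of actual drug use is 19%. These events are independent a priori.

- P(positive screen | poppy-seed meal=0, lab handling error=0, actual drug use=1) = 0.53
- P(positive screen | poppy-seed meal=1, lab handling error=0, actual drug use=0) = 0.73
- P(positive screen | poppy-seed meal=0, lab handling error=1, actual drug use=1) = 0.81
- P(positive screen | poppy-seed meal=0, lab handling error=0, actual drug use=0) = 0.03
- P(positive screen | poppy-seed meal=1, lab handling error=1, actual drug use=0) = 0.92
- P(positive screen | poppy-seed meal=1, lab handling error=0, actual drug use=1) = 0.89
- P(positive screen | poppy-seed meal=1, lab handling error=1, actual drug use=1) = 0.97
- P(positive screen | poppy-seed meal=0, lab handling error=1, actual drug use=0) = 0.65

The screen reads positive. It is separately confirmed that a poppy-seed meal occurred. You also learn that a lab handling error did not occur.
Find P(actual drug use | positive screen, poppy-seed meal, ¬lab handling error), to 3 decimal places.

P(actual drug use | positive screen, poppy-seed meal, ¬lab handling error) ≈ 0.222

Weight on actual drug use=true, given the evidence: 0.89×0.19 = 0.169100
The normalizing constant is 0.73×0.81 + 0.89×0.19 = 0.760400
P(actual drug use | positive screen, poppy-seed meal, ¬lab handling error) = 0.169100/0.760400 ≈ 0.222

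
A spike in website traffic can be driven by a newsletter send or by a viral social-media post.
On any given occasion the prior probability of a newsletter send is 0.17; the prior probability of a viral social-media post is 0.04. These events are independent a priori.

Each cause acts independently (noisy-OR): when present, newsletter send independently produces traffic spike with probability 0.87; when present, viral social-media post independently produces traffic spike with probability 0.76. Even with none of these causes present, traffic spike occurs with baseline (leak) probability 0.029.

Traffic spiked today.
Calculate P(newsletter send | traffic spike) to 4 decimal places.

P(newsletter send | traffic spike) ≈ 0.7544

Under noisy-OR, P(traffic spike | causes) = 1 − (1−0.029)·∏(1−qᵢ) over the active causes.
By total probability over the 4 (newsletter send, viral social-media post) configurations:
  P(traffic spike) = 0.029*0.83*0.96 + 0.76696*0.83*0.04 + 0.87377*0.17*0.96 + 0.969705*0.17*0.04
        = 0.023107 + 0.025463 + 0.142599 + 0.006594 = 0.197763
Configurations with newsletter send contribute 0.149193, so
  P(newsletter send | traffic spike) = 0.149193 / 0.197763 ≈ 0.7544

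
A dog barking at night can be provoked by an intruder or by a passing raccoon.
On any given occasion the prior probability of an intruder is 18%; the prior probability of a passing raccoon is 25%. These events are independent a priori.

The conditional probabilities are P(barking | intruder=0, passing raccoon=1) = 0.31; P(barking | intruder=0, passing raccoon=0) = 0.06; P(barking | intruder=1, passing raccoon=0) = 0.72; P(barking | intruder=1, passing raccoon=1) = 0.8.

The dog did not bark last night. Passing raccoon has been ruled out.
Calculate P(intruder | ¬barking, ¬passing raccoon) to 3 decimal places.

By total probability over both values of intruder:
  P(¬barking | ¬passing raccoon) = 0.94·0.82 + 0.28·0.18
        = 0.770800 + 0.050400 = 0.821200
Keeping only the intruder-present terms gives 0.050400, so
  P(intruder | ¬barking, ¬passing raccoon) = 0.050400 / 0.821200 ≈ 0.061

P(intruder | ¬barking, ¬passing raccoon) ≈ 0.061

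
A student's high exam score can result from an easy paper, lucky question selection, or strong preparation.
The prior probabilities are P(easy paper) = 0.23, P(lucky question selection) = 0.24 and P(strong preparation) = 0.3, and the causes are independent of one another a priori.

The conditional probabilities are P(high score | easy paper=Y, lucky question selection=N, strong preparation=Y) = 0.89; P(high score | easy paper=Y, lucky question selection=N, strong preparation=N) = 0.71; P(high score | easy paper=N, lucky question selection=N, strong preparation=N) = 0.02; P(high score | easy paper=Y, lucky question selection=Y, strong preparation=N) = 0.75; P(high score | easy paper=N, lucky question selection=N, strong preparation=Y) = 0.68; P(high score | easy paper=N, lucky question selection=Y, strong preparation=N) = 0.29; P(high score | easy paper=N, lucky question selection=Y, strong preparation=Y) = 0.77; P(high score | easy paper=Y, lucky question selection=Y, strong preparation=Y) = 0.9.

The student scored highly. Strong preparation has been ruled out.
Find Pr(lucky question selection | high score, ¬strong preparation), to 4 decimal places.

Pr(lucky question selection | high score, ¬strong preparation) ≈ 0.4116

Sum P(high score|·) weighted by the priors over the 4 (easy paper, lucky question selection) configurations:
  P(high score | ¬strong preparation) = 0.02*0.77*0.76 + 0.29*0.77*0.24 + 0.71*0.23*0.76 + 0.75*0.23*0.24
        = 0.011704 + 0.053592 + 0.124108 + 0.041400 = 0.230804
Keeping only the lucky question selection-present terms gives 0.094992, so
  P(lucky question selection | high score, ¬strong preparation) = 0.094992 / 0.230804 ≈ 0.4116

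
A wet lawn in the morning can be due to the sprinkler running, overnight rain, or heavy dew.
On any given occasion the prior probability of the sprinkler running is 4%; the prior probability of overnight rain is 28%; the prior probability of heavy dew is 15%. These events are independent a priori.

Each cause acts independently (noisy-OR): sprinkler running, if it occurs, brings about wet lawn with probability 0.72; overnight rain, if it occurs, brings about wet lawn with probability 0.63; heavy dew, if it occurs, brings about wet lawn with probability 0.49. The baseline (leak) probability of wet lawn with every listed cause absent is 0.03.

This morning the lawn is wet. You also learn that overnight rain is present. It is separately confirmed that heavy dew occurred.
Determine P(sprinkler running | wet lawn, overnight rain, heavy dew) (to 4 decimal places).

Under noisy-OR, P(wet lawn | causes) = 1 − (1−0.03)·∏(1−qᵢ) over the active causes.
P(wet lawn | overnight rain, heavy dew) = 0.816961·0.96 + 0.948749·0.04 = 0.784283 + 0.037950 = 0.822233
Of this, 0.037950 comes from 0.948749·0.04 (the sprinkler running=true cases).
P(sprinkler running | wet lawn, overnight rain, heavy dew) = 0.037950 / 0.822233 ≈ 0.0462

P(sprinkler running | wet lawn, overnight rain, heavy dew) ≈ 0.0462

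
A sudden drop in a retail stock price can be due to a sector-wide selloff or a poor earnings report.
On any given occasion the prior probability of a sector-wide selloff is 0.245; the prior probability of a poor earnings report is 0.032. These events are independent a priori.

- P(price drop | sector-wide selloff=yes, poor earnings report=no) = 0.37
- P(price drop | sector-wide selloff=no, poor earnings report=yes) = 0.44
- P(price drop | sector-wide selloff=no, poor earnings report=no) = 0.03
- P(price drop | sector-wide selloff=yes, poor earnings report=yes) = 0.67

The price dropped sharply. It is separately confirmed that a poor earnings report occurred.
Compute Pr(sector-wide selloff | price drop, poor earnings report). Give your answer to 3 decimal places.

Weight on sector-wide selloff=true, given the evidence: 0.67*0.245 = 0.164150
Denominator P(price drop | poor earnings report): 0.44*0.755 + 0.67*0.245 = 0.496350
P(sector-wide selloff | price drop, poor earnings report) = 0.164150/0.496350 ≈ 0.331

Pr(sector-wide selloff | price drop, poor earnings report) ≈ 0.331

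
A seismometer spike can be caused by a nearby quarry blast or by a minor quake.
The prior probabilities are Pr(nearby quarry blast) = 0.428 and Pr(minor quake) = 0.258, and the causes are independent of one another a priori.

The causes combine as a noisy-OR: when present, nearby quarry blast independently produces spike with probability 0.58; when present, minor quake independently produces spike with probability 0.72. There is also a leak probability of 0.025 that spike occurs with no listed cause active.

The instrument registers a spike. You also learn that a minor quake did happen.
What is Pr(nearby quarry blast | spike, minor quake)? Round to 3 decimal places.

Pr(nearby quarry blast | spike, minor quake) ≈ 0.477

Under noisy-OR, P(spike | causes) = 1 − (1−0.025)·∏(1−qᵢ) over the active causes.
Enumerate both values of nearby quarry blast and weight by the priors:
  P(spike | minor quake) = 0.727·0.572 + 0.88534·0.428
        = 0.415844 + 0.378926 = 0.794770
Configurations with nearby quarry blast contribute 0.378926, so
  P(nearby quarry blast | spike, minor quake) = 0.378926 / 0.794770 ≈ 0.477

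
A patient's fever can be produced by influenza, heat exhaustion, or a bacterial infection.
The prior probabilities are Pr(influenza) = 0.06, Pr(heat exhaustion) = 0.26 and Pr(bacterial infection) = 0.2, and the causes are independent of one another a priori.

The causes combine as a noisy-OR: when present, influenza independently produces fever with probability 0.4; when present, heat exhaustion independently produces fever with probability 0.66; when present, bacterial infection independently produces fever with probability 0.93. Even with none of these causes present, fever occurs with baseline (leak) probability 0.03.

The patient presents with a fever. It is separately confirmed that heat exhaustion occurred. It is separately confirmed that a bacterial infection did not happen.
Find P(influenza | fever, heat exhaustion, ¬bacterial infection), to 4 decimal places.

P(influenza | fever, heat exhaustion, ¬bacterial infection) ≈ 0.0710

Under noisy-OR, P(fever | causes) = 1 − (1−0.03)·∏(1−qᵢ) over the active causes.
For the numerator, keep only influenza=true terms: 0.80212·0.06 = 0.048127
Normalizer over all consistent configurations: 0.6702·0.94 + 0.80212·0.06 = 0.678115
P(influenza | fever, heat exhaustion, ¬bacterial infection) = 0.048127/0.678115 ≈ 0.0710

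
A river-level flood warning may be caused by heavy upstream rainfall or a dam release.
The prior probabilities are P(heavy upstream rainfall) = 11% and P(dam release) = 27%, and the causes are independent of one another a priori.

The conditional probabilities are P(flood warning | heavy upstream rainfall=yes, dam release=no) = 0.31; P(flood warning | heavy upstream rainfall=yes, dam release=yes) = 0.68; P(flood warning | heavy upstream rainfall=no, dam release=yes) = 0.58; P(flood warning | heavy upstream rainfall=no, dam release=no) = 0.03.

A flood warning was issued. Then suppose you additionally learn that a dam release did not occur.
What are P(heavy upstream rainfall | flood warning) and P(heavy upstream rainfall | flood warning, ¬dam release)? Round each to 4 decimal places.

P(flood warning) = 0.03×0.89×0.73 + 0.58×0.89×0.27 + 0.31×0.11×0.73 + 0.68×0.11×0.27 = 0.019491 + 0.139374 + 0.024893 + 0.020196 = 0.203954
Restricting to configurations with heavy upstream rainfall present: 0.024893 + 0.020196 = 0.045089.
P(heavy upstream rainfall | flood warning) = 0.045089 / 0.203954 ≈ 0.2211

Now condition on the additional information:
Weight on heavy upstream rainfall=true, given the evidence: 0.31·0.11 = 0.034100
Normalizer over all consistent configurations: 0.03·0.89 + 0.31·0.11 = 0.060800
P(heavy upstream rainfall | flood warning, ¬dam release) = 0.034100/0.060800 ≈ 0.5609
Ruling out dam release raises the posterior on heavy upstream rainfall — the flip side of explaining away.

P(heavy upstream rainfall | flood warning) ≈ 0.2211; P(heavy upstream rainfall | flood warning, ¬dam release) ≈ 0.5609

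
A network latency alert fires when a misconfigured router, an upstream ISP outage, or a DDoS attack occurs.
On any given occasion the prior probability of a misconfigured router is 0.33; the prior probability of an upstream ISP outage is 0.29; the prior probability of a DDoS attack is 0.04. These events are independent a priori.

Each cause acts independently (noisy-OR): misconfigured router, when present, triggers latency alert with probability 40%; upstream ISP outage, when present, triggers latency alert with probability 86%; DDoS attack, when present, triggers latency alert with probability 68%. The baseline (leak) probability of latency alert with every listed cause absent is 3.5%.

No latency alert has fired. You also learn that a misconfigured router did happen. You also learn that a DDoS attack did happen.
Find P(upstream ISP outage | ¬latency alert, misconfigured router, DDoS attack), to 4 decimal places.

Under noisy-OR, P(latency alert | causes) = 1 − (1−0.035)·∏(1−qᵢ) over the active causes.
By total probability over both values of upstream ISP outage:
  P(¬latency alert | misconfigured router, DDoS attack) = 0.18528*0.71 + 0.025939*0.29
        = 0.131549 + 0.007522 = 0.139071
The terms with upstream ISP outage present sum to 0.007522, so
  P(upstream ISP outage | ¬latency alert, misconfigured router, DDoS attack) = 0.007522 / 0.139071 ≈ 0.0541

P(upstream ISP outage | ¬latency alert, misconfigured router, DDoS attack) ≈ 0.0541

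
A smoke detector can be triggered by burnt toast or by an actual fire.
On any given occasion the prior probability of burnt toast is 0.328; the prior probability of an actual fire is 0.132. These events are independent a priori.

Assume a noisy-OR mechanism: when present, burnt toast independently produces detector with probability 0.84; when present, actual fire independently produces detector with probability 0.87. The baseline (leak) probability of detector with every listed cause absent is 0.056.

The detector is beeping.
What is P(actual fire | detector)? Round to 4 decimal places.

Under noisy-OR, P(detector | causes) = 1 − (1−0.056)·∏(1−qᵢ) over the active causes.
P(detector) = 0.056*0.672*0.868 + 0.87728*0.672*0.132 + 0.84896*0.328*0.868 + 0.980365*0.328*0.132 = 0.032665 + 0.077818 + 0.241702 + 0.042446 = 0.394631
Of this, 0.120264 comes from 0.077818 + 0.042446 (the actual fire=true cases).
P(actual fire | detector) = 0.120264 / 0.394631 ≈ 0.3048

P(actual fire | detector) ≈ 0.3048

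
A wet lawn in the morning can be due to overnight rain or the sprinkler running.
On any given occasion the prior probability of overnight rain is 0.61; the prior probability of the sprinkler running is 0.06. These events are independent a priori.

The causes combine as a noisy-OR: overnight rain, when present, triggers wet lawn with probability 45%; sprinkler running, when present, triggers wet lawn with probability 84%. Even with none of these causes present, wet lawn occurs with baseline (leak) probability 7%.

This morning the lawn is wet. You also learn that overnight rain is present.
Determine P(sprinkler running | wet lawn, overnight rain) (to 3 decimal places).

Under noisy-OR, P(wet lawn | causes) = 1 − (1−0.07)·∏(1−qᵢ) over the active causes.
Enumerate both values of sprinkler running and weight by the priors:
  P(wet lawn | overnight rain) = 0.4885*0.94 + 0.91816*0.06
        = 0.459190 + 0.055090 = 0.514280
Keeping only the sprinkler running-present terms gives 0.055090, so
  P(sprinkler running | wet lawn, overnight rain) = 0.055090 / 0.514280 ≈ 0.107

P(sprinkler running | wet lawn, overnight rain) ≈ 0.107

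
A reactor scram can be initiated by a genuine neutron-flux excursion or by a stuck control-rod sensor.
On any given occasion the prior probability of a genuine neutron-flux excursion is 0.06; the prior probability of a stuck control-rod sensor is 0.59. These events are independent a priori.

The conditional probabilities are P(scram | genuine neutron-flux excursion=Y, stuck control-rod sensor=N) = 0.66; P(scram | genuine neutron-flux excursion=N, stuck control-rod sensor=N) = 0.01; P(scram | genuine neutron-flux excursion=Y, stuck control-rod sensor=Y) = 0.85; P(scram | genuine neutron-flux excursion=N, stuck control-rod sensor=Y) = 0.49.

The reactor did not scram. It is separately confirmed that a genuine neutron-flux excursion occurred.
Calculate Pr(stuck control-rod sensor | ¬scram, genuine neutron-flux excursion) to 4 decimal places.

Numerator (weight on configurations with stuck control-rod sensor): 0.15·0.59 = 0.088500
Denominator P(¬scram | genuine neutron-flux excursion): 0.34·0.41 + 0.15·0.59 = 0.227900
P(stuck control-rod sensor | ¬scram, genuine neutron-flux excursion) = 0.088500/0.227900 ≈ 0.3883

Pr(stuck control-rod sensor | ¬scram, genuine neutron-flux excursion) ≈ 0.3883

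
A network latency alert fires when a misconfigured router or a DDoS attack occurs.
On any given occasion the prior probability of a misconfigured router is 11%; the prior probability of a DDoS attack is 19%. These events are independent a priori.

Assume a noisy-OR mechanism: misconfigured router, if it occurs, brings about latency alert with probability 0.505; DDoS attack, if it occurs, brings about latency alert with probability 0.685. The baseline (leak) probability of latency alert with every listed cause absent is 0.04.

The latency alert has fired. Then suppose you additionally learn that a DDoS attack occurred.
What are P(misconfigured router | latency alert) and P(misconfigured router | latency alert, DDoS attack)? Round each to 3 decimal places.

P(misconfigured router | latency alert) ≈ 0.305; P(misconfigured router | latency alert, DDoS attack) ≈ 0.131

Under noisy-OR, P(latency alert | causes) = 1 − (1−0.04)·∏(1−qᵢ) over the active causes.
Numerator (weight on configurations with misconfigured router): 0.046760 + 0.017772 = 0.064532
The normalizing constant is 0.04·0.89·0.81 + 0.6976·0.89·0.19 + 0.5248·0.11·0.81 + 0.850312·0.11·0.19 = 0.211332
P(misconfigured router | latency alert) = 0.064532/0.211332 ≈ 0.305

Now also conditioning on DDoS attack=true:
P(latency alert | DDoS attack) = 0.6976·0.89 + 0.850312·0.11 = 0.620864 + 0.093534 = 0.714398
Restricting to configurations with misconfigured router present: 0.850312·0.11 = 0.093534.
P(misconfigured router | latency alert, DDoS attack) = 0.093534 / 0.714398 ≈ 0.131
The drop from 0.305 to 0.131 is the explaining-away (discounting) effect.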